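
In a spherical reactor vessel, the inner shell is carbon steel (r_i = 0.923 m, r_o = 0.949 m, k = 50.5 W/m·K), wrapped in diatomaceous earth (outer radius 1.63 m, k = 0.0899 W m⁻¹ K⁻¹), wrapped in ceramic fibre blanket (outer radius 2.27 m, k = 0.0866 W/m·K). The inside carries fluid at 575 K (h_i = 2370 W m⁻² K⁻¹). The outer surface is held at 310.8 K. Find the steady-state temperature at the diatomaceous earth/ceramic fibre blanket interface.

Series thermal resistances, inner to outer:
  R_conv,in = 1/(4πr²h) = 1/(4π·0.923²·2370) = 3.941×10^-5 K/W
  R_carbon steel = (1/0.923 − 1/0.949)/(4πk) = 0.02968/(4π·50.5) = 4.677×10^-5 K/W
  R_diatomaceous earth = (1/0.949 − 1/1.63)/(4πk) = 0.4402/(4π·0.0899) = 0.3897 K/W
  R_ceramic fibre blanket = (1/1.63 − 1/2.27)/(4πk) = 0.1730/(4π·0.0866) = 0.1589 K/W
ΣR = 3.941×10^-5 + 4.677×10^-5 + 0.3897 + 0.1589 = 0.5487 K/W
Q = ΔT/ΣR = (575 K − 310.8 K)/0.5487 = 481.5 W
From the inner boundary to the diatomaceous earth/ceramic fibre blanket interface, ΣR_partial = 0.3898 K/W.
T_interface = T_in − Q·ΣR_partial = 575 K − (481.5)(0.3898) = 387 K

T = 387 K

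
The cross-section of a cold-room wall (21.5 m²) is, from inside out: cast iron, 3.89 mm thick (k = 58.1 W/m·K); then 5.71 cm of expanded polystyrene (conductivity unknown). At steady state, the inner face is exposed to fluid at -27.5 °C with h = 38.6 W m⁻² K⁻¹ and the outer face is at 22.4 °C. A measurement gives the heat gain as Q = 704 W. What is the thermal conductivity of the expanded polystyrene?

ΣR = ΔT/Q = |-27.5 − 22.4|/704 = 0.07088 K/W
Known resistances:
  R_conv,in = 1/(hA) = 1/(38.6·21.5) = 0.001205 K/W
  R_cast iron = L/(kA) = 0.00389/(58.1·21.5) = 3.114×10^-6 K/W
R_expanded polystyrene = ΣR − ΣR_known = 0.07088 − 0.001208 = 0.06967 K/W
L/(kA) = 0.06967 ⇒ k = 0.0571/(0.06967·21.5) = 0.0381 W/m·K

k = 0.0381 W/m·K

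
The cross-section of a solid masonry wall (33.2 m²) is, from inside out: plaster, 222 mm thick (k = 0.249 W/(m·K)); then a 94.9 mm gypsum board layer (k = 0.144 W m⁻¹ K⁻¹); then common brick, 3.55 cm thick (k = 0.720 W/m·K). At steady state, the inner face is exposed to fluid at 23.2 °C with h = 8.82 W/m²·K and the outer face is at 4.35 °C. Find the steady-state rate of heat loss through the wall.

Q = 365 W

Treat each layer as a resistance in series:
  R_conv,in = 1/(hA) = 1/(8.82·33.2) = 0.003415 K/W
  R_plaster = L/(kA) = 0.222/(0.249·33.2) = 0.02685 K/W
  R_gypsum board = L/(kA) = 0.0949/(0.144·33.2) = 0.01985 K/W
  R_common brick = L/(kA) = 0.0355/(0.720·33.2) = 0.001485 K/W
ΣR = 0.003415 + 0.02685 + 0.01985 + 0.001485 = 0.05160 K/W
Q = ΔT/ΣR = (23.2 °C − 4.35 °C)/0.05160 = 365 W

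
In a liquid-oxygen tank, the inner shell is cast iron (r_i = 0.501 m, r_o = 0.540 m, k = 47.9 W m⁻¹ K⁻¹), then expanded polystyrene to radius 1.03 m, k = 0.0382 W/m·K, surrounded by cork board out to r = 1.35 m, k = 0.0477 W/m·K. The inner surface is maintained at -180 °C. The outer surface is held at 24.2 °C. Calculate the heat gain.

Resistance network (inner→outer):
  R_cast iron = (1/0.501 − 1/0.540)/(4πk) = 0.1442/(4π·47.9) = 2.395×10^-4 K/W
  R_expanded polystyrene = (1/0.540 − 1/1.03)/(4πk) = 0.8810/(4π·0.0382) = 1.835 K/W
  R_cork board = (1/1.03 − 1/1.35)/(4πk) = 0.2301/(4π·0.0477) = 0.3839 K/W
ΣR = 2.395×10^-4 + 1.835 + 0.3839 = 2.219 K/W
Q = ΔT/ΣR = (-180 °C − 24.2 °C)/2.219 = -92.0 W
(Negative Q ⇒ heat flows inward; heat gain = 92.0 W.)

Q = 92.0 W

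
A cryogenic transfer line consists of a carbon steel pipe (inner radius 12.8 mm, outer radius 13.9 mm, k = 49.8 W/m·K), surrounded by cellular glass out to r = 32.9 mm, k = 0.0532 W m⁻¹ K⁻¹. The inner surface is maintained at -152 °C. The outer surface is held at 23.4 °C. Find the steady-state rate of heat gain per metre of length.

Q' = 68.0 W/m

Series thermal resistances, inner to outer:
  R'_carbon steel = ln(0.0139/0.0128)/(2πk) = 0.08244/(2π·49.8) = 2.635×10^-4 m·K/W
  R'_cellular glass = ln(0.0329/0.0139)/(2πk) = 0.8616/(2π·0.0532) = 2.578 m·K/W
ΣR = 2.635×10^-4 + 2.578 = 2.578 m·K/W
Q' = ΔT/ΣR = (-152 °C − 23.4 °C)/2.578 = -68.0 W/m
(Negative Q' ⇒ heat flows inward; heat gain = 68.0 W/m.)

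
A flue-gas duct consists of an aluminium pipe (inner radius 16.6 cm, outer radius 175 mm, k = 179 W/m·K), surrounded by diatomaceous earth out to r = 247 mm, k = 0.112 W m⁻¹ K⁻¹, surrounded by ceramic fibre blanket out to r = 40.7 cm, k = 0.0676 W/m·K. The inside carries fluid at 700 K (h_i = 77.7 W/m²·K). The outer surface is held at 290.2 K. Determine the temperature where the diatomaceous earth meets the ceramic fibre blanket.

Treat each layer as a resistance in series:
  R'_conv,in = 1/(2πr h) = 1/(2π·0.166·77.7) = 0.01234 m·K/W
  R'_aluminium = ln(0.175/0.166)/(2πk) = 0.05280/(2π·179) = 4.694×10^-5 m·K/W
  R'_diatomaceous earth = ln(0.247/0.175)/(2πk) = 0.3446/(2π·0.112) = 0.4897 m·K/W
  R'_ceramic fibre blanket = ln(0.407/0.247)/(2πk) = 0.4994/(2π·0.0676) = 1.176 m·K/W
ΣR = 0.01234 + 4.694×10^-5 + 0.4897 + 1.176 = 1.678 m·K/W
Q' = ΔT/ΣR = (700 K − 290.2 K)/1.678 = 244.2 W/m
From the inner boundary to the diatomaceous earth/ceramic fibre blanket interface, ΣR_partial = 0.5021 m·K/W.
T_interface = T_in − Q'·ΣR_partial = 700 K − (244.2)(0.5021) = 577 K

T = 577 K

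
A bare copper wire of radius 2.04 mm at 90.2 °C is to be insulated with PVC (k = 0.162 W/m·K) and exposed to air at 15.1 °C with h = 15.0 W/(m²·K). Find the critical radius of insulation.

For a cylinder, r_cr = k_ins/h = 0.162/15.0 = 0.0108 m = 1.08 cm

r_cr = 1.08 cm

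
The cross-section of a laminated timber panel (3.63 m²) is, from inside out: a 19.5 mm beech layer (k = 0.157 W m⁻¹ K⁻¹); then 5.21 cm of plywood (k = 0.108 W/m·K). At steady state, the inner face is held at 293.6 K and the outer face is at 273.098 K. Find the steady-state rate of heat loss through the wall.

Q = 123 W

Resistance network (inner→outer):
  R_beech = L/(kA) = 0.0195/(0.157·3.63) = 0.03422 K/W
  R_plywood = L/(kA) = 0.0521/(0.108·3.63) = 0.1329 K/W
ΣR = 0.03422 + 0.1329 = 0.1671 K/W
Q = ΔT/ΣR = (293.6 K − 273.098 K)/0.1671 = 123 W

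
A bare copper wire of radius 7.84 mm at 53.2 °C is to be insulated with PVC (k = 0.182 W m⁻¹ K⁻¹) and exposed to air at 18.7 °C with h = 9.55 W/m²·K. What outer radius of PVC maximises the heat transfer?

For a cylinder, r_cr = k_ins/h = 0.182/9.55 = 0.0191 m = 1.91 cm

r_cr = 1.91 cm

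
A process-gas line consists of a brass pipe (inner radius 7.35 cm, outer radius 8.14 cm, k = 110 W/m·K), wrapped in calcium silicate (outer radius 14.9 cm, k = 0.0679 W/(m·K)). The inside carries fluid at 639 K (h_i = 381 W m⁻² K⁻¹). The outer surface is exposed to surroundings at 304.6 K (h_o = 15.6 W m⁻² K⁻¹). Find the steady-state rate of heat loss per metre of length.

Q' = 224 W/m

Resistance network (inner→outer):
  R'_conv,in = 1/(2πr h) = 1/(2π·0.0735·381) = 0.005683 m·K/W
  R'_brass = ln(0.0814/0.0735)/(2πk) = 0.1021/(2π·110) = 1.477×10^-4 m·K/W
  R'_calcium silicate = ln(0.149/0.0814)/(2πk) = 0.6046/(2π·0.0679) = 1.417 m·K/W
  R'_conv,out = 1/(2πr h) = 1/(2π·0.149·15.6) = 0.06847 m·K/W
ΣR = 0.005683 + 1.477×10^-4 + 1.417 + 0.06847 = 1.491 m·K/W
Q' = ΔT/ΣR = (639 K − 304.6 K)/1.491 = 224 W/m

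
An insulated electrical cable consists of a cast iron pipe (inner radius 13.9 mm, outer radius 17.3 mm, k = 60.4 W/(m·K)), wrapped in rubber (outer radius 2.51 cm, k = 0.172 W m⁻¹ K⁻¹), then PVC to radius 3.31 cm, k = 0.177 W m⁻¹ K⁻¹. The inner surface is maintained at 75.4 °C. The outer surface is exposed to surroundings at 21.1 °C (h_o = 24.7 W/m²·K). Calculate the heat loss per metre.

Q' = 68.9 W/m

Series thermal resistances, inner to outer:
  R'_cast iron = ln(0.0173/0.0139)/(2πk) = 0.2188/(2π·60.4) = 5.766×10^-4 m·K/W
  R'_rubber = ln(0.0251/0.0173)/(2πk) = 0.3722/(2π·0.172) = 0.3444 m·K/W
  R'_PVC = ln(0.0331/0.0251)/(2πk) = 0.2767/(2π·0.177) = 0.2488 m·K/W
  R'_conv,out = 1/(2πr h) = 1/(2π·0.0331·24.7) = 0.1947 m·K/W
ΣR = 5.766×10^-4 + 0.3444 + 0.2488 + 0.1947 = 0.7885 m·K/W
Q' = ΔT/ΣR = (75.4 °C − 21.1 °C)/0.7885 = 68.9 W/m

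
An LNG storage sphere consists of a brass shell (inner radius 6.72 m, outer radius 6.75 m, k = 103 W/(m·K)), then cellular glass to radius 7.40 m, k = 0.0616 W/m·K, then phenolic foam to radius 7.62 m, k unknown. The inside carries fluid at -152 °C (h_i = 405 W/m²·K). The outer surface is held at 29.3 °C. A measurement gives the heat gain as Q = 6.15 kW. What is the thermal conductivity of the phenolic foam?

ΣR = ΔT/Q = |-152 − 29.3|/6150 = 0.02948 K/W
Known resistances:
  R_conv,in = 1/(4πr²h) = 1/(4π·6.72²·405) = 4.351×10^-6 K/W
  R_brass = (1/6.72 − 1/6.75)/(4πk) = 6.614×10^-4/(4π·103) = 5.110×10^-7 K/W
  R_cellular glass = (1/6.75 − 1/7.40)/(4πk) = 0.01301/(4π·0.0616) = 0.01681 K/W
R_phenolic foam = ΣR − ΣR_known = 0.02948 − 0.01681 = 0.01267 K/W
(1/r₁−1/r₂)/(4πk) = 0.01267 ⇒ k = 0.003902/(4π·0.01267) = 0.0245 W/m·K

k = 0.0245 W/m·K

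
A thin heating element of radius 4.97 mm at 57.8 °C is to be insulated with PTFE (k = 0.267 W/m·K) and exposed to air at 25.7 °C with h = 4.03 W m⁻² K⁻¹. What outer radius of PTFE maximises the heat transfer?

r_cr = 6.63 cm

For a cylinder, r_cr = k_ins/h = 0.267/4.03 = 0.0663 m = 6.63 cm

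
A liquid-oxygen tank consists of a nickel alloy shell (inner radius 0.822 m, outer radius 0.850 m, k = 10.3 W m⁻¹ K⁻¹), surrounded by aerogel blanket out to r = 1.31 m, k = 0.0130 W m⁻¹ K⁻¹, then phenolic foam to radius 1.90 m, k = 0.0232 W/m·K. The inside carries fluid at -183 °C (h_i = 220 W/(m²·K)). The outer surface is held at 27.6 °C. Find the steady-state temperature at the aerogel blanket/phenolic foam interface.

T = -23.6 °C

Resistance network (inner→outer):
  R_conv,in = 1/(4πr²h) = 1/(4π·0.822²·220) = 5.353×10^-4 K/W
  R_nickel alloy = (1/0.822 − 1/0.850)/(4πk) = 0.04007/(4π·10.3) = 3.096×10^-4 K/W
  R_aerogel blanket = (1/0.850 − 1/1.31)/(4πk) = 0.4131/(4π·0.0130) = 2.529 K/W
  R_phenolic foam = (1/1.31 − 1/1.90)/(4πk) = 0.2370/(4π·0.0232) = 0.8131 K/W
ΣR = 5.353×10^-4 + 3.096×10^-4 + 2.529 + 0.8131 = 3.343 K/W
Q = ΔT/ΣR = (-183 °C − 27.6 °C)/3.343 = -63.00 W
From the inner boundary to the aerogel blanket/phenolic foam interface, ΣR_partial = 2.530 K/W.
T_interface = T_in − Q·ΣR_partial = -183 °C − (-63.00)(2.530) = -23.6 °C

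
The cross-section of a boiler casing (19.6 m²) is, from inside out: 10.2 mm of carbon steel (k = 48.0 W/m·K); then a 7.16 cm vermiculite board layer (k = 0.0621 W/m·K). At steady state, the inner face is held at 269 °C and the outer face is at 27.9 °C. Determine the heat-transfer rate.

Q = 4100 W

Resistance network (inner→outer):
  R_carbon steel = L/(kA) = 0.0102/(48.0·19.6) = 1.084×10^-5 K/W
  R_vermiculite board = L/(kA) = 0.0716/(0.0621·19.6) = 0.05883 K/W
ΣR = 1.084×10^-5 + 0.05883 = 0.05884 K/W
Q = ΔT/ΣR = (269 °C − 27.9 °C)/0.05884 = 4100 W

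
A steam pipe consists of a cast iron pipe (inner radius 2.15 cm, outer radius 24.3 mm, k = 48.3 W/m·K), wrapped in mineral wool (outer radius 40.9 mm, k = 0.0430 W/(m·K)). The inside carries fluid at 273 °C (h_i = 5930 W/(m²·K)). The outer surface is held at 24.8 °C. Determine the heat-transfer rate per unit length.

Series thermal resistances, inner to outer:
  R'_conv,in = 1/(2πr h) = 1/(2π·0.0215·5930) = 0.001248 m·K/W
  R'_cast iron = ln(0.0243/0.0215)/(2πk) = 0.1224/(2π·48.3) = 4.034×10^-4 m·K/W
  R'_mineral wool = ln(0.0409/0.0243)/(2πk) = 0.5207/(2π·0.0430) = 1.927 m·K/W
ΣR = 0.001248 + 4.034×10^-4 + 1.927 = 1.929 m·K/W
Q' = ΔT/ΣR = (273 °C − 24.8 °C)/1.929 = 129 W/m

Q' = 129 W/m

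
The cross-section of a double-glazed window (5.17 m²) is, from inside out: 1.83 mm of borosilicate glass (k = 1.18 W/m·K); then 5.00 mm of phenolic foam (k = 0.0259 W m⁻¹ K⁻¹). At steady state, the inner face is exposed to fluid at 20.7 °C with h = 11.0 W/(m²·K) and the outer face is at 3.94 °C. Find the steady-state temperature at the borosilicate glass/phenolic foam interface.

Resistance network (inner→outer):
  R_conv,in = 1/(hA) = 1/(11.0·5.17) = 0.01758 K/W
  R_borosilicate glass = L/(kA) = 0.00183/(1.18·5.17) = 3.000×10^-4 K/W
  R_phenolic foam = L/(kA) = 0.00500/(0.0259·5.17) = 0.03734 K/W
ΣR = 0.01758 + 3.000×10^-4 + 0.03734 = 0.05522 K/W
Q = ΔT/ΣR = (20.7 °C − 3.94 °C)/0.05522 = 303.5 W
From the inner boundary to the borosilicate glass/phenolic foam interface, ΣR_partial = 0.01788 K/W.
T_interface = T_in − Q·ΣR_partial = 20.7 °C − (303.5)(0.01788) = 15.3 °C

T = 15.3 °C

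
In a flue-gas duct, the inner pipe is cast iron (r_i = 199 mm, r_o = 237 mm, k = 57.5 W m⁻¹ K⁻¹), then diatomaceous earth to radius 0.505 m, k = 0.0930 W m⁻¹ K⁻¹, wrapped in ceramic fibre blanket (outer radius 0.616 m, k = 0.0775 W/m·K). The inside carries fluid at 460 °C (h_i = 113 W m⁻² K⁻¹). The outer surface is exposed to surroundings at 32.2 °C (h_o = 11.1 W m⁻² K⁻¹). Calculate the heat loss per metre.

Treat each layer as a resistance in series:
  R'_conv,in = 1/(2πr h) = 1/(2π·0.199·113) = 0.007078 m·K/W
  R'_cast iron = ln(0.237/0.199)/(2πk) = 0.1748/(2π·57.5) = 4.837×10^-4 m·K/W
  R'_diatomaceous earth = ln(0.505/0.237)/(2πk) = 0.7565/(2π·0.0930) = 1.295 m·K/W
  R'_ceramic fibre blanket = ln(0.616/0.505)/(2πk) = 0.1987/(2π·0.0775) = 0.4080 m·K/W
  R'_conv,out = 1/(2πr h) = 1/(2π·0.616·11.1) = 0.02328 m·K/W
ΣR = 0.007078 + 4.837×10^-4 + 1.295 + 0.4080 + 0.02328 = 1.734 m·K/W
Q' = ΔT/ΣR = (460 °C − 32.2 °C)/1.734 = 247 W/m

Q' = 247 W/m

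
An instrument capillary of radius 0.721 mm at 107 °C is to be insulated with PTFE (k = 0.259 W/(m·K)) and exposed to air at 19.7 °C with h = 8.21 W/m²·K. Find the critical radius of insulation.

For a cylinder, r_cr = k_ins/h = 0.259/8.21 = 0.0315 m = 3.15 cm

r_cr = 3.15 cm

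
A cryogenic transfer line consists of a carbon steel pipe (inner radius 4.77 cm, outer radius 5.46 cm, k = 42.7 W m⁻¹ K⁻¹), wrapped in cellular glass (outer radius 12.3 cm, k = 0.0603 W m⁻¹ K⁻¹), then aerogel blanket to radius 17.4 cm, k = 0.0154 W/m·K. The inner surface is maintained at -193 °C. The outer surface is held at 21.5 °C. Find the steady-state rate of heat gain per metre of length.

Q' = 37.4 W/m

Resistance network (inner→outer):
  R'_carbon steel = ln(0.0546/0.0477)/(2πk) = 0.1351/(2π·42.7) = 5.036×10^-4 m·K/W
  R'_cellular glass = ln(0.123/0.0546)/(2πk) = 0.8122/(2π·0.0603) = 2.144 m·K/W
  R'_aerogel blanket = ln(0.174/0.123)/(2πk) = 0.3469/(2π·0.0154) = 3.585 m·K/W
ΣR = 5.036×10^-4 + 2.144 + 3.585 = 5.730 m·K/W
Q' = ΔT/ΣR = (-193 °C − 21.5 °C)/5.730 = -37.4 W/m
(Negative Q' ⇒ heat flows inward; heat gain = 37.4 W/m.)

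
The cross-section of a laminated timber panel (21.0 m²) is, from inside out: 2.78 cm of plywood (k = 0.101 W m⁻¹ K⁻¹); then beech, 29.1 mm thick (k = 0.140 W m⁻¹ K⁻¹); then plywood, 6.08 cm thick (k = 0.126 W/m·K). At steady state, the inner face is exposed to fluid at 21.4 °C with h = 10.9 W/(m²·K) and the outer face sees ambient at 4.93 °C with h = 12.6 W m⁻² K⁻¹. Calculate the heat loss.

Series thermal resistances, inner to outer:
  R_conv,in = 1/(hA) = 1/(10.9·21.0) = 0.004369 K/W
  R_plywood = L/(kA) = 0.0278/(0.101·21.0) = 0.01311 K/W
  R_beech = L/(kA) = 0.0291/(0.140·21.0) = 0.009898 K/W
  R_plywood = L/(kA) = 0.0608/(0.126·21.0) = 0.02298 K/W
  R_conv,out = 1/(hA) = 1/(12.6·21.0) = 0.003779 K/W
ΣR = 0.004369 + 0.01311 + 0.009898 + 0.02298 + 0.003779 = 0.05414 K/W
Q = ΔT/ΣR = (21.4 °C − 4.93 °C)/0.05414 = 304 W

Q = 304 W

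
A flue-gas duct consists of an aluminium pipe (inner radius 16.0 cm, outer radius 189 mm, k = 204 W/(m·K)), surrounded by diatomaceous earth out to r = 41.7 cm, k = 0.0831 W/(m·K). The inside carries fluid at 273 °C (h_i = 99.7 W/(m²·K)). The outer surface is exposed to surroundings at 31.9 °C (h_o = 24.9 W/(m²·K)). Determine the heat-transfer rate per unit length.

Q' = 156 W/m

Treat each layer as a resistance in series:
  R'_conv,in = 1/(2πr h) = 1/(2π·0.160·99.7) = 0.009977 m·K/W
  R'_aluminium = ln(0.189/0.160)/(2πk) = 0.1666/(2π·204) = 1.300×10^-4 m·K/W
  R'_diatomaceous earth = ln(0.417/0.189)/(2πk) = 0.7913/(2π·0.0831) = 1.516 m·K/W
  R'_conv,out = 1/(2πr h) = 1/(2π·0.417·24.9) = 0.01533 m·K/W
ΣR = 0.009977 + 1.300×10^-4 + 1.516 + 0.01533 = 1.541 m·K/W
Q' = ΔT/ΣR = (273 °C − 31.9 °C)/1.541 = 156 W/m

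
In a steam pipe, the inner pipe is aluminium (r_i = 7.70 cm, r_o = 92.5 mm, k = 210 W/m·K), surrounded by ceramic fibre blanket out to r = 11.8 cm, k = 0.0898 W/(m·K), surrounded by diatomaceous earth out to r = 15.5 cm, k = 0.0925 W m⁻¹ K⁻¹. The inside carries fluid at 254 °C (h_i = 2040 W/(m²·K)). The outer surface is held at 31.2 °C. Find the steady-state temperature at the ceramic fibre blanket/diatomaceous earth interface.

Series thermal resistances, inner to outer:
  R'_conv,in = 1/(2πr h) = 1/(2π·0.0770·2040) = 0.001013 m·K/W
  R'_aluminium = ln(0.0925/0.0770)/(2πk) = 0.1834/(2π·210) = 1.390×10^-4 m·K/W
  R'_ceramic fibre blanket = ln(0.118/0.0925)/(2πk) = 0.2435/(2π·0.0898) = 0.4315 m·K/W
  R'_diatomaceous earth = ln(0.155/0.118)/(2πk) = 0.2727/(2π·0.0925) = 0.4693 m·K/W
ΣR = 0.001013 + 1.390×10^-4 + 0.4315 + 0.4693 = 0.9020 m·K/W
Q' = ΔT/ΣR = (254 °C − 31.2 °C)/0.9020 = 247.0 W/m
From the inner boundary to the ceramic fibre blanket/diatomaceous earth interface, ΣR_partial = 0.4327 m·K/W.
T_interface = T_in − Q'·ΣR_partial = 254 °C − (247.0)(0.4327) = 147 °C

T = 147 °C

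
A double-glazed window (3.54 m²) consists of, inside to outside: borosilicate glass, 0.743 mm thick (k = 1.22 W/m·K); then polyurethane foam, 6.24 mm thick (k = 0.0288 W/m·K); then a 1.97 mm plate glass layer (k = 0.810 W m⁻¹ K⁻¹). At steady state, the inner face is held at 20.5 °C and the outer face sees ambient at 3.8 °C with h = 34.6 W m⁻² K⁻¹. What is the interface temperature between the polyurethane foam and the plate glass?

T = 5.90 °C

Series thermal resistances, inner to outer:
  R_borosilicate glass = L/(kA) = 7.43×10^-4/(1.22·3.54) = 1.720×10^-4 K/W
  R_polyurethane foam = L/(kA) = 0.00624/(0.0288·3.54) = 0.06121 K/W
  R_plate glass = L/(kA) = 0.00197/(0.810·3.54) = 6.870×10^-4 K/W
  R_conv,out = 1/(hA) = 1/(34.6·3.54) = 0.008164 K/W
ΣR = 1.720×10^-4 + 0.06121 + 6.870×10^-4 + 0.008164 = 0.07023 K/W
Q = ΔT/ΣR = (20.5 °C − 3.8 °C)/0.07023 = 237.8 W
From the inner boundary to the polyurethane foam/plate glass interface, ΣR_partial = 0.06138 K/W.
T_interface = T_in − Q·ΣR_partial = 20.5 °C − (237.8)(0.06138) = 5.90 °C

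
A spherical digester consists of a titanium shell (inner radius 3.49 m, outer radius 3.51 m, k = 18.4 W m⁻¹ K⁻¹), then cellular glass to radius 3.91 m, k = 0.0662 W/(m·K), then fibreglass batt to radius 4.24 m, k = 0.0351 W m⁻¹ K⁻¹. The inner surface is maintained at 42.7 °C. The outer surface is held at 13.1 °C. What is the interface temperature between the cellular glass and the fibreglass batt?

Treat each layer as a resistance in series:
  R_titanium = (1/3.49 − 1/3.51)/(4πk) = 0.001633/(4π·18.4) = 7.061×10^-6 K/W
  R_cellular glass = (1/3.51 − 1/3.91)/(4πk) = 0.02915/(4π·0.0662) = 0.03504 K/W
  R_fibreglass batt = (1/3.91 − 1/4.24)/(4πk) = 0.01991/(4π·0.0351) = 0.04513 K/W
ΣR = 7.061×10^-6 + 0.03504 + 0.04513 = 0.08018 K/W
Q = ΔT/ΣR = (42.7 °C − 13.1 °C)/0.08018 = 369.2 W
From the inner boundary to the cellular glass/fibreglass batt interface, ΣR_partial = 0.03505 K/W.
T_interface = T_in − Q·ΣR_partial = 42.7 °C − (369.2)(0.03505) = 29.8 °C

T = 29.8 °C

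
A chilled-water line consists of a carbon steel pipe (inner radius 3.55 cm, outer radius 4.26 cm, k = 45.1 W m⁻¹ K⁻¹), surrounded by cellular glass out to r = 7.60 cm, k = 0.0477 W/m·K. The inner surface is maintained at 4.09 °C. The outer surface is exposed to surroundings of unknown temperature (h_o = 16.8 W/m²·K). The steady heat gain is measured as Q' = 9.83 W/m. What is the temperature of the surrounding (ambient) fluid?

Sum the resistances:
  R'_carbon steel = ln(0.0426/0.0355)/(2πk) = 0.1823/(2π·45.1) = 6.434×10^-4 m·K/W
  R'_cellular glass = ln(0.0760/0.0426)/(2πk) = 0.5789/(2π·0.0477) = 1.931 m·K/W
  R'_conv,out = 1/(2πr h) = 1/(2π·0.0760·16.8) = 0.1247 m·K/W
ΣR = 2.057 m·K/W
ΔT = Q'·ΣR = 9.83 × 2.057 = 20.22 K
Heat flows inward, so T_out = T_in + ΔT = 4.09 + 20.22 = 24.3 °C

T_out = 24.3 °C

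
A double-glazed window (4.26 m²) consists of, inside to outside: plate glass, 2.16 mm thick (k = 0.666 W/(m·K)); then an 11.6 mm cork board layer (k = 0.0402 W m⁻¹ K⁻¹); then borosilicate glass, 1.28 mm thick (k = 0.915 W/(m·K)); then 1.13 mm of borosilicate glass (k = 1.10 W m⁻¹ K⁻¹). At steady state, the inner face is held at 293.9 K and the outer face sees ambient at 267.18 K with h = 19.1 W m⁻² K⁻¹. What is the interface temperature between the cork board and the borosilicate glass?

Treat each layer as a resistance in series:
  R_plate glass = L/(kA) = 0.00216/(0.666·4.26) = 7.613×10^-4 K/W
  R_cork board = L/(kA) = 0.0116/(0.0402·4.26) = 0.06774 K/W
  R_borosilicate glass = L/(kA) = 0.00128/(0.915·4.26) = 3.284×10^-4 K/W
  R_borosilicate glass = L/(kA) = 0.00113/(1.10·4.26) = 2.411×10^-4 K/W
  R_conv,out = 1/(hA) = 1/(19.1·4.26) = 0.01229 K/W
ΣR = 7.613×10^-4 + 0.06774 + 3.284×10^-4 + 2.411×10^-4 + 0.01229 = 0.08136 K/W
Q = ΔT/ΣR = (293.9 K − 267.18 K)/0.08136 = 328.4 W
From the inner boundary to the cork board/borosilicate glass interface, ΣR_partial = 0.06850 K/W.
T_interface = T_in − Q·ΣR_partial = 293.9 K − (328.4)(0.06850) = 271.40 K

T = 271.40 K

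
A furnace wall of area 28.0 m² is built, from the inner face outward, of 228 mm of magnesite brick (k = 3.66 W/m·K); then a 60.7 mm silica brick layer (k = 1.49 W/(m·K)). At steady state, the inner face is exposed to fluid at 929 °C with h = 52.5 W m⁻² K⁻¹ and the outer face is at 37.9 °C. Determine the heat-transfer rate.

Q = 204 kW

Resistance network (inner→outer):
  R_conv,in = 1/(hA) = 1/(52.5·28.0) = 6.803×10^-4 K/W
  R_magnesite brick = L/(kA) = 0.228/(3.66·28.0) = 0.002225 K/W
  R_silica brick = L/(kA) = 0.0607/(1.49·28.0) = 0.001455 K/W
ΣR = 6.803×10^-4 + 0.002225 + 0.001455 = 0.004360 K/W
Q = ΔT/ΣR = (929 °C − 37.9 °C)/0.004360 = 2.04×10^5 W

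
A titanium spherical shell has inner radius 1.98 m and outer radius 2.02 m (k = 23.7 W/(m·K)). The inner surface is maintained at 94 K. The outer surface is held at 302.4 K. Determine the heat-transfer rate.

Q = 6210 kW

Q = 4πk·ΔT/(1/r₁ − 1/r₂) = 4π × 23.7 × 208.4 / (1/1.98 − 1/2.02) = 6.21×10^6 W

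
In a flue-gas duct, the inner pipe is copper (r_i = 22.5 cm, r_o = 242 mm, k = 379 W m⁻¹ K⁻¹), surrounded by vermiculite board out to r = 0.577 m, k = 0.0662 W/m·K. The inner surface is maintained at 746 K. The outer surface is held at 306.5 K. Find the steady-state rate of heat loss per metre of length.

Treat each layer as a resistance in series:
  R'_copper = ln(0.242/0.225)/(2πk) = 0.07284/(2π·379) = 3.059×10^-5 m·K/W
  R'_vermiculite board = ln(0.577/0.242)/(2πk) = 0.8689/(2π·0.0662) = 2.089 m·K/W
ΣR = 3.059×10^-5 + 2.089 = 2.089 m·K/W
Q' = ΔT/ΣR = (746 K − 306.5 K)/2.089 = 210 W/m

Q' = 210 W/m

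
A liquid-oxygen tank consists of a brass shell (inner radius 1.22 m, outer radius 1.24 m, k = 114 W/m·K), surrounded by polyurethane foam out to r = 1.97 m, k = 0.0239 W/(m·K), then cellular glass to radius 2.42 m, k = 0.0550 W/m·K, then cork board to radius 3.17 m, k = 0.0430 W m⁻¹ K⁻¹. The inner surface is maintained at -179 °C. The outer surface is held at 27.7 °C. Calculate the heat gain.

Resistance network (inner→outer):
  R_brass = (1/1.22 − 1/1.24)/(4πk) = 0.01322/(4π·114) = 9.229×10^-6 K/W
  R_polyurethane foam = (1/1.24 − 1/1.97)/(4πk) = 0.2988/(4π·0.0239) = 0.9950 K/W
  R_cellular glass = (1/1.97 − 1/2.42)/(4πk) = 0.09439/(4π·0.0550) = 0.1366 K/W
  R_cork board = (1/2.42 − 1/3.17)/(4πk) = 0.09777/(4π·0.0430) = 0.1809 K/W
ΣR = 9.229×10^-6 + 0.9950 + 0.1366 + 0.1809 = 1.313 K/W
Q = ΔT/ΣR = (-179 °C − 27.7 °C)/1.313 = -157 W
(Negative Q ⇒ heat flows inward; heat gain = 157 W.)

Q = 157 W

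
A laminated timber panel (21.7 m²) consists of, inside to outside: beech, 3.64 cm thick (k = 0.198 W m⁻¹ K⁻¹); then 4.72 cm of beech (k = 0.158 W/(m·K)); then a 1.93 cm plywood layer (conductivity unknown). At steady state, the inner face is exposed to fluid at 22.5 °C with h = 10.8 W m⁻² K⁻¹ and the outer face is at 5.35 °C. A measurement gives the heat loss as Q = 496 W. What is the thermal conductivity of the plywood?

k = 0.110 W/m·K

ΣR = ΔT/Q = |22.5 − 5.35|/496 = 0.03458 K/W
Known resistances:
  R_conv,in = 1/(hA) = 1/(10.8·21.7) = 0.004267 K/W
  R_beech = L/(kA) = 0.0364/(0.198·21.7) = 0.008472 K/W
  R_beech = L/(kA) = 0.0472/(0.158·21.7) = 0.01377 K/W
R_plywood = ΣR − ΣR_known = 0.03458 − 0.02651 = 0.008070 K/W
L/(kA) = 0.008070 ⇒ k = 0.0193/(0.008070·21.7) = 0.110 W/m·K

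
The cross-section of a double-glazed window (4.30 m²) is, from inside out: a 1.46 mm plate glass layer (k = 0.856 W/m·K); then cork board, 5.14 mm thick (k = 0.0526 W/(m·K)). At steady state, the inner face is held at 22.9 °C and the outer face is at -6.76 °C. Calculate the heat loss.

Q = 1280 W

Treat each layer as a resistance in series:
  R_plate glass = L/(kA) = 0.00146/(0.856·4.30) = 3.967×10^-4 K/W
  R_cork board = L/(kA) = 0.00514/(0.0526·4.30) = 0.02273 K/W
ΣR = 3.967×10^-4 + 0.02273 = 0.02313 K/W
Q = ΔT/ΣR = (22.9 °C − -6.76 °C)/0.02313 = 1280 W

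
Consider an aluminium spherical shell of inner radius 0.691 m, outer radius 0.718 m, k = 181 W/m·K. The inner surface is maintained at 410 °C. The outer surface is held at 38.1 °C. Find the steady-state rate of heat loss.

Q = 4πk·ΔT/(1/r₁ − 1/r₂) = 4π × 181 × 371.9 / (1/0.691 − 1/0.718) = 1.55×10^7 W

Q = 15500 kW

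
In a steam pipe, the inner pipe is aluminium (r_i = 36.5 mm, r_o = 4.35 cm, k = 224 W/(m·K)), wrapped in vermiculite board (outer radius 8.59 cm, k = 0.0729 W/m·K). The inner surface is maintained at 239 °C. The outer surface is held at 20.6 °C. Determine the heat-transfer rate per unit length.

Series thermal resistances, inner to outer:
  R'_aluminium = ln(0.0435/0.0365)/(2πk) = 0.1754/(2π·224) = 1.247×10^-4 m·K/W
  R'_vermiculite board = ln(0.0859/0.0435)/(2πk) = 0.6804/(2π·0.0729) = 1.485 m·K/W
ΣR = 1.247×10^-4 + 1.485 = 1.485 m·K/W
Q' = ΔT/ΣR = (239 °C − 20.6 °C)/1.485 = 147 W/m

Q' = 147 W/m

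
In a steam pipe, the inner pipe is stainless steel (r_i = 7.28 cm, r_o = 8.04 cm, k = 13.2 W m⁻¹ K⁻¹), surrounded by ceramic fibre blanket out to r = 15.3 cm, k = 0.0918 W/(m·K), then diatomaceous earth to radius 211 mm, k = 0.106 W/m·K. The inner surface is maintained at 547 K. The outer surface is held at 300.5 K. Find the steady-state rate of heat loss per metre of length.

Resistance network (inner→outer):
  R'_stainless steel = ln(0.0804/0.0728)/(2πk) = 0.09930/(2π·13.2) = 0.001197 m·K/W
  R'_ceramic fibre blanket = ln(0.153/0.0804)/(2πk) = 0.6434/(2π·0.0918) = 1.116 m·K/W
  R'_diatomaceous earth = ln(0.211/0.153)/(2πk) = 0.3214/(2π·0.106) = 0.4826 m·K/W
ΣR = 0.001197 + 1.116 + 0.4826 = 1.600 m·K/W
Q' = ΔT/ΣR = (547 K − 300.5 K)/1.600 = 154 W/m

Q' = 154 W/m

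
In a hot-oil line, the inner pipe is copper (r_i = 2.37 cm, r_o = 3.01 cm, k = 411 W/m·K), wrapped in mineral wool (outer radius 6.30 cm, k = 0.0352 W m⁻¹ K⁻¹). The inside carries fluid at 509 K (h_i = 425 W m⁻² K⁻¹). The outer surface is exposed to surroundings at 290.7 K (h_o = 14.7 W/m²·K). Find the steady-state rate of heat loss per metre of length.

Treat each layer as a resistance in series:
  R'_conv,in = 1/(2πr h) = 1/(2π·0.0237·425) = 0.01580 m·K/W
  R'_copper = ln(0.0301/0.0237)/(2πk) = 0.2391/(2π·411) = 9.257×10^-5 m·K/W
  R'_mineral wool = ln(0.0630/0.0301)/(2πk) = 0.7386/(2π·0.0352) = 3.340 m·K/W
  R'_conv,out = 1/(2πr h) = 1/(2π·0.0630·14.7) = 0.1719 m·K/W
ΣR = 0.01580 + 9.257×10^-5 + 3.340 + 0.1719 = 3.528 m·K/W
Q' = ΔT/ΣR = (509 K − 290.7 K)/3.528 = 61.9 W/m

Q' = 61.9 W/m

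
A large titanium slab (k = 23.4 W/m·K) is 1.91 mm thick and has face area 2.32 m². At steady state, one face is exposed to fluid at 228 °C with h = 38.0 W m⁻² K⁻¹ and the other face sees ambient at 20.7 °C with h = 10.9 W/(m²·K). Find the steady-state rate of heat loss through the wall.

Q = 4070 W

Treat each layer as a resistance in series:
  R_conv,in = 1/(hA) = 1/(38.0·2.32) = 0.01134 K/W
  R_titanium = L/(kA) = 0.00191/(23.4·2.32) = 3.518×10^-5 K/W
  R_conv,out = 1/(hA) = 1/(10.9·2.32) = 0.03954 K/W
ΣR = 0.01134 + 3.518×10^-5 + 0.03954 = 0.05092 K/W
Q = ΔT/ΣR = (228 °C − 20.7 °C)/0.05092 = 4070 W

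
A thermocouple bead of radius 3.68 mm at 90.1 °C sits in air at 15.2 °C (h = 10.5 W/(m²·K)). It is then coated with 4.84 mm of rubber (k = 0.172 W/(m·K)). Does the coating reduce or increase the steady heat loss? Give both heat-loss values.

Critical radius for a sphere: r_cr = 2k/h = 0.0328 m = 3.28 cm.
Outer radius after coating: r₂ = 0.00368 + 0.00484 = 0.00852 m.
Since r₁ < r_cr and r₂ ≤ r_cr, the coating moves toward the maximum at r_cr — heat loss rises.
Bare: R = 1/(4πr₁²h) = 559.6 K/W; Q = 74.9/559.6 = 0.134 W.
Coated: R = R_cond + R_conv = 175.8 K/W; Q = 74.9/175.8 = 0.426 W.

increases: 0.134 → 0.426 W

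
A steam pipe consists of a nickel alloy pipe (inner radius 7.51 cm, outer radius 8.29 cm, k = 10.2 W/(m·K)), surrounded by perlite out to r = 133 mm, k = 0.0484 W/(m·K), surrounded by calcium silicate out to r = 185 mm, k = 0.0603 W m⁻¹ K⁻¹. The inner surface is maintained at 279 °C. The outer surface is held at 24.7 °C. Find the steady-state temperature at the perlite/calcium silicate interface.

Resistance network (inner→outer):
  R'_nickel alloy = ln(0.0829/0.0751)/(2πk) = 0.09881/(2π·10.2) = 0.001542 m·K/W
  R'_perlite = ln(0.133/0.0829)/(2πk) = 0.4727/(2π·0.0484) = 1.554 m·K/W
  R'_calcium silicate = ln(0.185/0.133)/(2πk) = 0.3300/(2π·0.0603) = 0.8710 m·K/W
ΣR = 0.001542 + 1.554 + 0.8710 = 2.427 m·K/W
Q' = ΔT/ΣR = (279 °C − 24.7 °C)/2.427 = 104.8 W/m
From the inner boundary to the perlite/calcium silicate interface, ΣR_partial = 1.556 m·K/W.
T_interface = T_in − Q'·ΣR_partial = 279 °C − (104.8)(1.556) = 116 °C

T = 116 °C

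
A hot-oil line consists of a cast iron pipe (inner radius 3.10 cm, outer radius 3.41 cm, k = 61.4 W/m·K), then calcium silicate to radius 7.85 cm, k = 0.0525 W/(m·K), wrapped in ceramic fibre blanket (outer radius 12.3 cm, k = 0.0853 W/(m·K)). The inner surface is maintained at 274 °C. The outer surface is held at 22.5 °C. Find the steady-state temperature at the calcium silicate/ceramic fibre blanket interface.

T = 85.1 °C

Resistance network (inner→outer):
  R'_cast iron = ln(0.0341/0.0310)/(2πk) = 0.09531/(2π·61.4) = 2.471×10^-4 m·K/W
  R'_calcium silicate = ln(0.0785/0.0341)/(2πk) = 0.8338/(2π·0.0525) = 2.528 m·K/W
  R'_ceramic fibre blanket = ln(0.123/0.0785)/(2πk) = 0.4491/(2π·0.0853) = 0.8379 m·K/W
ΣR = 2.471×10^-4 + 2.528 + 0.8379 = 3.366 m·K/W
Q' = ΔT/ΣR = (274 °C − 22.5 °C)/3.366 = 74.72 W/m
From the inner boundary to the calcium silicate/ceramic fibre blanket interface, ΣR_partial = 2.528 m·K/W.
T_interface = T_in − Q'·ΣR_partial = 274 °C − (74.72)(2.528) = 85.1 °C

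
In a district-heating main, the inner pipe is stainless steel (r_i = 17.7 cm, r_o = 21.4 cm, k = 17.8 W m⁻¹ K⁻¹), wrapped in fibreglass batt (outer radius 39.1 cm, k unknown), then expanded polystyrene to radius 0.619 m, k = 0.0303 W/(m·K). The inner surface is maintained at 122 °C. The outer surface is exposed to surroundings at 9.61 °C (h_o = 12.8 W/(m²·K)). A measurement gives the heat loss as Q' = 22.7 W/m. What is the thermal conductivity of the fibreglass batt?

ΣR = ΔT/Q' = |122 − 9.61|/22.7 = 4.951 m·K/W
Known resistances:
  R'_stainless steel = ln(0.214/0.177)/(2πk) = 0.1898/(2π·17.8) = 0.001697 m·K/W
  R'_expanded polystyrene = ln(0.619/0.391)/(2πk) = 0.4594/(2π·0.0303) = 2.413 m·K/W
  R'_conv,out = 1/(2πr h) = 1/(2π·0.619·12.8) = 0.02009 m·K/W
R_fibreglass batt = ΣR − ΣR_known = 4.951 − 2.435 = 2.516 m·K/W
ln(r₂/r₁)/(2πk) = 2.516 ⇒ k = 0.6027/(2π·2.516) = 0.0381 W/m·K

k = 0.0381 W/m·K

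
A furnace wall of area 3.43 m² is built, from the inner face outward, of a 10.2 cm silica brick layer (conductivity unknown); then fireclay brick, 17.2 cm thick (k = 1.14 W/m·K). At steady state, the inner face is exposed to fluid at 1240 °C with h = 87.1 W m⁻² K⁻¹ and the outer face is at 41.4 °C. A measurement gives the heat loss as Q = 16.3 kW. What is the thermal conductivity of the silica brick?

k = 1.14 W/m·K

ΣR = ΔT/Q = |1240 − 41.4|/16300 = 0.07353 K/W
Known resistances:
  R_conv,in = 1/(hA) = 1/(87.1·3.43) = 0.003347 K/W
  R_fireclay brick = L/(kA) = 0.172/(1.14·3.43) = 0.04399 K/W
R_silica brick = ΣR − ΣR_known = 0.07353 − 0.04734 = 0.02619 K/W
L/(kA) = 0.02619 ⇒ k = 0.102/(0.02619·3.43) = 1.14 W/m·K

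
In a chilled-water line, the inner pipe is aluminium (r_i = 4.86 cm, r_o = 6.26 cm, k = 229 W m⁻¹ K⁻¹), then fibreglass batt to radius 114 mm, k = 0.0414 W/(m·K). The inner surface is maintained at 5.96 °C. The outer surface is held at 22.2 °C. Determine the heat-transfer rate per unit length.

Resistance network (inner→outer):
  R'_aluminium = ln(0.0626/0.0486)/(2πk) = 0.2531/(2π·229) = 1.759×10^-4 m·K/W
  R'_fibreglass batt = ln(0.114/0.0626)/(2πk) = 0.5994/(2π·0.0414) = 2.304 m·K/W
ΣR = 1.759×10^-4 + 2.304 = 2.304 m·K/W
Q' = ΔT/ΣR = (5.96 °C − 22.2 °C)/2.304 = -7.05 W/m
(Negative Q' ⇒ heat flows inward; heat gain = 7.05 W/m.)

Q' = 7.05 W/m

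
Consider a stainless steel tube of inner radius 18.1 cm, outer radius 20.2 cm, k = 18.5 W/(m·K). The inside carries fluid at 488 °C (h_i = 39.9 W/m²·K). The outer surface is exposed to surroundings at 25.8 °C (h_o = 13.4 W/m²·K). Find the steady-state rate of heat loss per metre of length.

Resistance network (inner→outer):
  R'_conv,in = 1/(2πr h) = 1/(2π·0.181·39.9) = 0.02204 m·K/W
  R'_stainless steel = ln(0.202/0.181)/(2πk) = 0.1098/(2π·18.5) = 9.444×10^-4 m·K/W
  R'_conv,out = 1/(2πr h) = 1/(2π·0.202·13.4) = 0.05880 m·K/W
ΣR = 0.02204 + 9.444×10^-4 + 0.05880 = 0.08178 m·K/W
Q' = ΔT/ΣR = (488 °C − 25.8 °C)/0.08178 = 5650 W/m

Q' = 5650 W/m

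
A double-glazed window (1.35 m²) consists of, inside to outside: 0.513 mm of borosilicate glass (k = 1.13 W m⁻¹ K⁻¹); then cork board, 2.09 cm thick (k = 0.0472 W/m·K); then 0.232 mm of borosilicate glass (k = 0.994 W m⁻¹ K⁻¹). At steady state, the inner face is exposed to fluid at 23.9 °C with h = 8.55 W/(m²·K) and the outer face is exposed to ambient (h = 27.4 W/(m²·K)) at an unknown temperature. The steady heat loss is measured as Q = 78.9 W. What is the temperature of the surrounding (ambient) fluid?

Series resistances:
  R_conv,in = 1/(hA) = 1/(8.55·1.35) = 0.08664 K/W
  R_borosilicate glass = L/(kA) = 5.13×10^-4/(1.13·1.35) = 3.363×10^-4 K/W
  R_cork board = L/(kA) = 0.0209/(0.0472·1.35) = 0.3280 K/W
  R_borosilicate glass = L/(kA) = 2.32×10^-4/(0.994·1.35) = 1.729×10^-4 K/W
  R_conv,out = 1/(hA) = 1/(27.4·1.35) = 0.02703 K/W
ΣR = 0.4422 K/W
ΔT = Q·ΣR = 78.9 × 0.4422 = 34.89 K
Heat flows outward, so T_out = T_in − ΔT = 23.9 − 34.89 = -11.0 °C

T_out = -11.0 °C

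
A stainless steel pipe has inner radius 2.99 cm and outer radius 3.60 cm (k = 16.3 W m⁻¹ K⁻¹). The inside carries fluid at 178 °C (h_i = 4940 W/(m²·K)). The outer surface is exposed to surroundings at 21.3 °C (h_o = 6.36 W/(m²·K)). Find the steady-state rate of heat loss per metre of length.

Treat each layer as a resistance in series:
  R'_conv,in = 1/(2πr h) = 1/(2π·0.0299·4940) = 0.001078 m·K/W
  R'_stainless steel = ln(0.0360/0.0299)/(2πk) = 0.1857/(2π·16.3) = 0.001813 m·K/W
  R'_conv,out = 1/(2πr h) = 1/(2π·0.0360·6.36) = 0.6951 m·K/W
ΣR = 0.001078 + 0.001813 + 0.6951 = 0.6980 m·K/W
Q' = ΔT/ΣR = (178 °C − 21.3 °C)/0.6980 = 224 W/m

Q' = 224 W/m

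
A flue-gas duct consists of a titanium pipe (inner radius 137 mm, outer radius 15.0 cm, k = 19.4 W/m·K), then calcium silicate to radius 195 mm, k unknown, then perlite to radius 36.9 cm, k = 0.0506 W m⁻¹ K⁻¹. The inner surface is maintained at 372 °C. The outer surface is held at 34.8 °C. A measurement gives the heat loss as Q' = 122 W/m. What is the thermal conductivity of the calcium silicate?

ΣR = ΔT/Q' = |372 − 34.8|/122 = 2.764 m·K/W
Known resistances:
  R'_titanium = ln(0.150/0.137)/(2πk) = 0.09065/(2π·19.4) = 7.437×10^-4 m·K/W
  R'_perlite = ln(0.369/0.195)/(2πk) = 0.6378/(2π·0.0506) = 2.006 m·K/W
R_calcium silicate = ΣR − ΣR_known = 2.764 − 2.007 = 0.7570 m·K/W
ln(r₂/r₁)/(2πk) = 0.7570 ⇒ k = 0.2624/(2π·0.7570) = 0.0552 W/m·K

k = 0.0552 W/m·K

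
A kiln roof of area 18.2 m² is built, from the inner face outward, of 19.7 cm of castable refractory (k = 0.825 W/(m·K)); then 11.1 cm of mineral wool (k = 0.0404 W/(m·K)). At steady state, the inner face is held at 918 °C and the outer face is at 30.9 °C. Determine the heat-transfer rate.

Q = 5.41 kW

Series thermal resistances, inner to outer:
  R_castable refractory = L/(kA) = 0.197/(0.825·18.2) = 0.01312 K/W
  R_mineral wool = L/(kA) = 0.111/(0.0404·18.2) = 0.1510 K/W
ΣR = 0.01312 + 0.1510 = 0.1641 K/W
Q = ΔT/ΣR = (918 °C − 30.9 °C)/0.1641 = 5410 W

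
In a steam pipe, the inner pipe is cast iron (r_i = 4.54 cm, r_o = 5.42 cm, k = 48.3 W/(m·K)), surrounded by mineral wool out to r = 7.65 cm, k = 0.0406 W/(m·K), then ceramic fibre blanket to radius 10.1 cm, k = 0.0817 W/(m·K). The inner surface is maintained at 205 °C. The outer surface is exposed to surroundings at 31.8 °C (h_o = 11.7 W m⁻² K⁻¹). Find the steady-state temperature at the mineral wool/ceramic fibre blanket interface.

T = 89.5 °C

Resistance network (inner→outer):
  R'_cast iron = ln(0.0542/0.0454)/(2πk) = 0.1772/(2π·48.3) = 5.838×10^-4 m·K/W
  R'_mineral wool = ln(0.0765/0.0542)/(2πk) = 0.3446/(2π·0.0406) = 1.351 m·K/W
  R'_ceramic fibre blanket = ln(0.101/0.0765)/(2πk) = 0.2778/(2π·0.0817) = 0.5412 m·K/W
  R'_conv,out = 1/(2πr h) = 1/(2π·0.101·11.7) = 0.1347 m·K/W
ΣR = 5.838×10^-4 + 1.351 + 0.5412 + 0.1347 = 2.027 m·K/W
Q' = ΔT/ΣR = (205 °C − 31.8 °C)/2.027 = 85.45 W/m
From the inner boundary to the mineral wool/ceramic fibre blanket interface, ΣR_partial = 1.352 m·K/W.
T_interface = T_in − Q'·ΣR_partial = 205 °C − (85.45)(1.352) = 89.5 °C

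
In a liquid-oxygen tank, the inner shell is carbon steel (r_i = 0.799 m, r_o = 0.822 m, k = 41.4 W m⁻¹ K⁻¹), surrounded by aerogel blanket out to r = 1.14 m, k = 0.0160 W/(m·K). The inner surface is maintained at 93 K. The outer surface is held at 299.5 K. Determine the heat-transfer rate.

Q = 122 W

Series thermal resistances, inner to outer:
  R_carbon steel = (1/0.799 − 1/0.822)/(4πk) = 0.03502/(4π·41.4) = 6.731×10^-5 K/W
  R_aerogel blanket = (1/0.822 − 1/1.14)/(4πk) = 0.3394/(4π·0.0160) = 1.688 K/W
ΣR = 6.731×10^-5 + 1.688 = 1.688 K/W
Q = ΔT/ΣR = (93 K − 299.5 K)/1.688 = -122 W
(Negative Q ⇒ heat flows inward; heat gain = 122 W.)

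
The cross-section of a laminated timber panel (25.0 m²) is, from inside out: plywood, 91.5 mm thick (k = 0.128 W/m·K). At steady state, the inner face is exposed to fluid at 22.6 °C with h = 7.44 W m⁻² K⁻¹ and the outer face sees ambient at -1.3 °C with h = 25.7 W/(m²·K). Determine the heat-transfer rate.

Q = 673 W

Resistance network (inner→outer):
  R_conv,in = 1/(hA) = 1/(7.44·25.0) = 0.005376 K/W
  R_plywood = L/(kA) = 0.0915/(0.128·25.0) = 0.02859 K/W
  R_conv,out = 1/(hA) = 1/(25.7·25.0) = 0.001556 K/W
ΣR = 0.005376 + 0.02859 + 0.001556 = 0.03552 K/W
Q = ΔT/ΣR = (22.6 °C − -1.3 °C)/0.03552 = 673 W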